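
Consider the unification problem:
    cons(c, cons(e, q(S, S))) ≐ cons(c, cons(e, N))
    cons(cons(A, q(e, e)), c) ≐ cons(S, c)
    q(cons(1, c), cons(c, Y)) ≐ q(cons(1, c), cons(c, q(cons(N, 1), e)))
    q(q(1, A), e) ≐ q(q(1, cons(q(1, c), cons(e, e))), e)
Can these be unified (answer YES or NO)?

YES

Decompose cons/2: c ≐ c,  cons(e, q(S, S)) ≐ cons(e, N).
Delete trivial equation c ≐ c.
Decompose cons/2: e ≐ e,  q(S, S) ≐ N.
Delete trivial equation e ≐ e.
Bind N := q(S, S); substituting into the one remaining equation that mentions N gives: q(cons(1, c), cons(c, Y)) ≐ q(cons(1, c), cons(c, q(cons(q(S, S), 1), e))).
Decompose cons/2: cons(A, q(e, e)) ≐ S,  c ≐ c.
Bind S := cons(A, q(e, e)); substituting into the one remaining equation that mentions S gives: q(cons(1, c), cons(c, Y)) ≐ q(cons(1, c), cons(c, q(cons(q(cons(A, q(e, e)), cons(A, q(e, e))), 1), e))). Substituting into the earlier binding gives N := q(cons(A, q(e, e)), cons(A, q(e, e))).
Delete trivial equation c ≐ c.
Decompose q/2: cons(1, c) ≐ cons(1, c),  cons(c, Y) ≐ cons(c, q(cons(q(cons(A, q(e, e)), cons(A, q(e, e))), 1), e)).
Delete trivial equation cons(1, c) ≐ cons(1, c).
Decompose cons/2: c ≐ c,  Y ≐ q(cons(q(cons(A, q(e, e)), cons(A, q(e, e))), 1), e).
Delete trivial equation c ≐ c.
Bind Y := q(cons(q(cons(A, q(e, e)), cons(A, q(e, e))), 1), e); no other remaining equation mentions Y.
Decompose q/2: q(1, A) ≐ q(1, cons(q(1, c), cons(e, e))),  e ≐ e.
Decompose q/2: 1 ≐ 1,  A ≐ cons(q(1, c), cons(e, e)).
Delete trivial equation 1 ≐ 1.
Bind A := cons(q(1, c), cons(e, e)); no other remaining equation mentions A. Substituting into the earlier bindings gives N := q(cons(cons(q(1, c), cons(e, e)), q(e, e)), cons(cons(q(1, c), cons(e, e)), q(e, e))), S := cons(cons(q(1, c), cons(e, e)), q(e, e)), Y := q(cons(q(cons(cons(q(1, c), cons(e, e)), q(e, e)), cons(cons(q(1, c), cons(e, e)), q(e, e))), 1), e).
Delete trivial equation e ≐ e.
No equations remain and no clash or occurs-check failure arose, so a unifier exists.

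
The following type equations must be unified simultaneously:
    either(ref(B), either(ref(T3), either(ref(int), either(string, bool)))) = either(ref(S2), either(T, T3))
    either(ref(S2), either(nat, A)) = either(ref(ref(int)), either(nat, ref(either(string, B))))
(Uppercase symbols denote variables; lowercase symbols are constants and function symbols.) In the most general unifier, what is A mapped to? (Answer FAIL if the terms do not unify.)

Decompose either/2: ref(B) = ref(S2),  either(ref(T3), either(ref(int), either(string, bool))) = either(T, T3).
Decompose ref/1: B = S2.
Bind B := S2; substituting into the one remaining equation that mentions B gives: either(ref(S2), either(nat, A)) = either(ref(ref(int)), either(nat, ref(either(string, S2)))).
Decompose either/2: ref(T3) = T,  either(ref(int), either(string, bool)) = T3.
Bind T := ref(T3); no other remaining equation mentions T.
Bind T3 := either(ref(int), either(string, bool)); no other remaining equation mentions T3. Substituting into the earlier binding gives T := ref(either(ref(int), either(string, bool))).
Decompose either/2: ref(S2) = ref(ref(int)),  either(nat, A) = either(nat, ref(either(string, S2))).
Decompose ref/1: S2 = ref(int).
Bind S2 := ref(int); substituting into the remaining equation gives: either(nat, A) = either(nat, ref(either(string, ref(int)))). Substituting into the earlier binding gives B := ref(int).
Decompose either/2: nat = nat,  A = ref(either(string, ref(int))).
Delete trivial equation nat = nat.
Bind A := ref(either(string, ref(int))).
MGU = { B := ref(int), T := ref(either(ref(int), either(string, bool))), T3 := either(ref(int), either(string, bool)), S2 := ref(int), A := ref(either(string, ref(int))) }, so A := ref(either(string, ref(int))).

ref(either(string, ref(int)))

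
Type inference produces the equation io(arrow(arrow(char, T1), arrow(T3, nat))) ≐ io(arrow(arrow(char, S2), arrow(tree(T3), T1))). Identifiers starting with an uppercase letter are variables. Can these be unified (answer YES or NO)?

NO

Decompose io/1: arrow(arrow(char, T1), arrow(T3, nat)) ≐ arrow(arrow(char, S2), arrow(tree(T3), T1)).
Decompose arrow/2: arrow(char, T1) ≐ arrow(char, S2),  arrow(T3, nat) ≐ arrow(tree(T3), T1).
Decompose arrow/2: char ≐ char,  T1 ≐ S2.
Delete trivial equation char ≐ char.
Bind T1 := S2; substituting into the remaining equation gives: arrow(T3, nat) ≐ arrow(tree(T3), S2).
Decompose arrow/2: T3 ≐ tree(T3),  nat ≐ S2.
Occurs check fails: T3 occurs in tree(T3); the equation T3 ≐ tree(T3) has no finite solution.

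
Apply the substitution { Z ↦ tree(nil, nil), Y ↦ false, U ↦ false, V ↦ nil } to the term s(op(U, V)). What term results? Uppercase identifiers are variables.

s(op(false, nil))

Replace each occurrence of U with false.
Replace each occurrence of V with nil.
Result: s(op(false, nil)).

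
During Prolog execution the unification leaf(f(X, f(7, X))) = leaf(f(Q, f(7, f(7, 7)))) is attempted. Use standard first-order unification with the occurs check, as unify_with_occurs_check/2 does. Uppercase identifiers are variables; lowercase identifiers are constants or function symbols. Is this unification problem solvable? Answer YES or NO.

Decompose leaf/1: f(X, f(7, X)) = f(Q, f(7, f(7, 7))).
Decompose f/2: X = Q,  f(7, X) = f(7, f(7, 7)).
Bind X := Q; substituting into the remaining equation gives: f(7, Q) = f(7, f(7, 7)).
Decompose f/2: 7 = 7,  Q = f(7, 7).
Delete trivial equation 7 = 7.
Bind Q := f(7, 7). Substituting into the earlier binding gives X := f(7, 7).
No equations remain and no clash or occurs-check failure arose, so a unifier exists.

YES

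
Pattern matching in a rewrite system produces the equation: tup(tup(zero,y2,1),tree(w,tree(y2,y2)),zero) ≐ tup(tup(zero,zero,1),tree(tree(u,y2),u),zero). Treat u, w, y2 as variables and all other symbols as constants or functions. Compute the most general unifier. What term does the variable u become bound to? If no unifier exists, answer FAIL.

tree(zero,zero)

Decompose tup/3: tup(zero,y2,1) ≐ tup(zero,zero,1),  tree(w,tree(y2,y2)) ≐ tree(tree(u,y2),u),  zero ≐ zero.
Decompose tup/3: zero ≐ zero,  y2 ≐ zero,  1 ≐ 1.
Delete trivial equation zero ≐ zero.
Bind y2 := zero; substituting into the one remaining equation that mentions y2 gives: tree(w,tree(zero,zero)) ≐ tree(tree(u,zero),u).
Delete trivial equation 1 ≐ 1.
Decompose tree/2: w ≐ tree(u,zero),  tree(zero,zero) ≐ u.
Bind w := tree(u,zero); no other remaining equation mentions w.
Bind u := tree(zero,zero); no other remaining equation mentions u. Substituting into the earlier binding gives w := tree(tree(zero,zero),zero).
Delete trivial equation zero ≐ zero.
MGU = { y2 -> zero, w -> tree(tree(zero,zero),zero), u -> tree(zero,zero) }, so u -> tree(zero,zero).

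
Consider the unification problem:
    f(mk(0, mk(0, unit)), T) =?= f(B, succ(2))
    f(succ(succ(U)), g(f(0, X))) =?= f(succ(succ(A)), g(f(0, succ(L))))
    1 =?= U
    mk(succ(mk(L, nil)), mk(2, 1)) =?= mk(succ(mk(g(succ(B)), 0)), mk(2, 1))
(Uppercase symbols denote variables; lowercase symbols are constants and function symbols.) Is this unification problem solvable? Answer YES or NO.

NO

Decompose f/2: mk(0, mk(0, unit)) =?= B,  T =?= succ(2).
Bind B := mk(0, mk(0, unit)); substituting into the one remaining equation that mentions B gives: mk(succ(mk(L, nil)), mk(2, 1)) =?= mk(succ(mk(g(succ(mk(0, mk(0, unit)))), 0)), mk(2, 1)).
Bind T := succ(2); no other remaining equation mentions T.
Decompose f/2: succ(succ(U)) =?= succ(succ(A)),  g(f(0, X)) =?= g(f(0, succ(L))).
Decompose succ/1: succ(U) =?= succ(A).
Decompose succ/1: U =?= A.
Bind U := A; substituting into the one remaining equation that mentions U gives: 1 =?= A.
Decompose g/1: f(0, X) =?= f(0, succ(L)).
Decompose f/2: 0 =?= 0,  X =?= succ(L).
Delete trivial equation 0 =?= 0.
Bind X := succ(L); no other remaining equation mentions X.
Bind A := 1; no other remaining equation mentions A. Substituting into the earlier binding gives U := 1.
Decompose mk/2: succ(mk(L, nil)) =?= succ(mk(g(succ(mk(0, mk(0, unit)))), 0)),  mk(2, 1) =?= mk(2, 1).
Decompose succ/1: mk(L, nil) =?= mk(g(succ(mk(0, mk(0, unit)))), 0).
Decompose mk/2: L =?= g(succ(mk(0, mk(0, unit)))),  nil =?= 0.
Bind L := g(succ(mk(0, mk(0, unit)))); no other remaining equation mentions L. Substituting into the earlier binding gives X := succ(g(succ(mk(0, mk(0, unit))))).
Clash: constants nil and 0 differ; no unifier exists.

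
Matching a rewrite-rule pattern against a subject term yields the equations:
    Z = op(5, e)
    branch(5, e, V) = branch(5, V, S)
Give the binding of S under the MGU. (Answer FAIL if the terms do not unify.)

Bind Z := op(5, e); no other remaining equation mentions Z.
Decompose branch/3: 5 = 5,  e = V,  V = S.
Delete trivial equation 5 = 5.
Bind V := e; substituting into the remaining equation gives: e = S.
Bind S := e.
MGU = { Z ↦ op(5, e), V ↦ e, S ↦ e }, so S ↦ e.

e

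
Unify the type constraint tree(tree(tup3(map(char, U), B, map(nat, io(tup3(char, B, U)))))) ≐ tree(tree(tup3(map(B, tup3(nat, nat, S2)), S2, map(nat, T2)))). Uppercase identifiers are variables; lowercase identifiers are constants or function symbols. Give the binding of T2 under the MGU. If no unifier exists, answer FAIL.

Decompose tree/1: tree(tup3(map(char, U), B, map(nat, io(tup3(char, B, U))))) ≐ tree(tup3(map(B, tup3(nat, nat, S2)), S2, map(nat, T2))).
Decompose tree/1: tup3(map(char, U), B, map(nat, io(tup3(char, B, U)))) ≐ tup3(map(B, tup3(nat, nat, S2)), S2, map(nat, T2)).
Decompose tup3/3: map(char, U) ≐ map(B, tup3(nat, nat, S2)),  B ≐ S2,  map(nat, io(tup3(char, B, U))) ≐ map(nat, T2).
Decompose map/2: char ≐ B,  U ≐ tup3(nat, nat, S2).
Bind B := char; substituting into the 2 remaining equations that mention B gives: char ≐ S2,  map(nat, io(tup3(char, char, U))) ≐ map(nat, T2).
Bind U := tup3(nat, nat, S2); substituting into the one remaining equation that mentions U gives: map(nat, io(tup3(char, char, tup3(nat, nat, S2)))) ≐ map(nat, T2).
Bind S2 := char; substituting into the remaining equation gives: map(nat, io(tup3(char, char, tup3(nat, nat, char)))) ≐ map(nat, T2). Substituting into the earlier binding gives U := tup3(nat, nat, char).
Decompose map/2: nat ≐ nat,  io(tup3(char, char, tup3(nat, nat, char))) ≐ T2.
Delete trivial equation nat ≐ nat.
Bind T2 := io(tup3(char, char, tup3(nat, nat, char))).
MGU = { B := char, U := tup3(nat, nat, char), S2 := char, T2 := io(tup3(char, char, tup3(nat, nat, char))) }, so T2 := io(tup3(char, char, tup3(nat, nat, char))).

io(tup3(char, char, tup3(nat, nat, char)))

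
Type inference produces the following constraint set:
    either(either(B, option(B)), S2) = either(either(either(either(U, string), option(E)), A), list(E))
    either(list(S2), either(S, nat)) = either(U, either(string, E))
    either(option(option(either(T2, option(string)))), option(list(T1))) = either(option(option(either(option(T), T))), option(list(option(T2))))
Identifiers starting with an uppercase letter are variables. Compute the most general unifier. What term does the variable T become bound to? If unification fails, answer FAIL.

option(string)

Decompose either/2: either(B, option(B)) = either(either(either(U, string), option(E)), A),  S2 = list(E).
Decompose either/2: B = either(either(U, string), option(E)),  option(B) = A.
Bind B := either(either(U, string), option(E)); substituting into the one remaining equation that mentions B gives: option(either(either(U, string), option(E))) = A.
Bind A := option(either(either(U, string), option(E))); no other remaining equation mentions A.
Bind S2 := list(E); substituting into the one remaining equation that mentions S2 gives: either(list(list(E)), either(S, nat)) = either(U, either(string, E)).
Decompose either/2: list(list(E)) = U,  either(S, nat) = either(string, E).
Bind U := list(list(E)); no other remaining equation mentions U. Substituting into the earlier bindings gives B := either(either(list(list(E)), string), option(E)), A := option(either(either(list(list(E)), string), option(E))).
Decompose either/2: S = string,  nat = E.
Bind S := string; no other remaining equation mentions S.
Bind E := nat; no other remaining equation mentions E. Substituting into the earlier bindings gives B := either(either(list(list(nat)), string), option(nat)), A := option(either(either(list(list(nat)), string), option(nat))), S2 := list(nat), U := list(list(nat)).
Decompose either/2: option(option(either(T2, option(string)))) = option(option(either(option(T), T))),  option(list(T1)) = option(list(option(T2))).
Decompose option/1: option(either(T2, option(string))) = option(either(option(T), T)).
Decompose option/1: either(T2, option(string)) = either(option(T), T).
Decompose either/2: T2 = option(T),  option(string) = T.
Bind T2 := option(T); substituting into the one remaining equation that mentions T2 gives: option(list(T1)) = option(list(option(option(T)))).
Bind T := option(string); substituting into the remaining equation gives: option(list(T1)) = option(list(option(option(option(string))))). Substituting into the earlier binding gives T2 := option(option(string)).
Decompose option/1: list(T1) = list(option(option(option(string)))).
Decompose list/1: T1 = option(option(option(string))).
Bind T1 := option(option(option(string))).
MGU = { B := either(either(list(list(nat)), string), option(nat)), A := option(either(either(list(list(nat)), string), option(nat))), S2 := list(nat), U := list(list(nat)), S := string, E := nat, T2 := option(option(string)), T := option(string), T1 := option(option(option(string))) }, so T := option(string).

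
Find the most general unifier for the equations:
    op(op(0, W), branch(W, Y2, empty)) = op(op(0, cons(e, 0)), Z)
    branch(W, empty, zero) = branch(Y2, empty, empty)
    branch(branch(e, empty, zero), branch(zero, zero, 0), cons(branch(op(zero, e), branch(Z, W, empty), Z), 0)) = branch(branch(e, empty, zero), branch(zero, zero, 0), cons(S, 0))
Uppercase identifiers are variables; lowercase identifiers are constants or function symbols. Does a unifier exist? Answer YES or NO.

Decompose op/2: op(0, W) = op(0, cons(e, 0)),  branch(W, Y2, empty) = Z.
Decompose op/2: 0 = 0,  W = cons(e, 0).
Delete trivial equation 0 = 0.
Bind W := cons(e, 0); substituting into the remaining equations gives: branch(cons(e, 0), Y2, empty) = Z,  branch(cons(e, 0), empty, zero) = branch(Y2, empty, empty),  branch(branch(e, empty, zero), branch(zero, zero, 0), cons(branch(op(zero, e), branch(Z, cons(e, 0), empty), Z), 0)) = branch(branch(e, empty, zero), branch(zero, zero, 0), cons(S, 0)).
Bind Z := branch(cons(e, 0), Y2, empty); substituting into the one remaining equation that mentions Z gives: branch(branch(e, empty, zero), branch(zero, zero, 0), cons(branch(op(zero, e), branch(branch(cons(e, 0), Y2, empty), cons(e, 0), empty), branch(cons(e, 0), Y2, empty)), 0)) = branch(branch(e, empty, zero), branch(zero, zero, 0), cons(S, 0)).
Decompose branch/3: cons(e, 0) = Y2,  empty = empty,  zero = empty.
Bind Y2 := cons(e, 0); substituting into the one remaining equation that mentions Y2 gives: branch(branch(e, empty, zero), branch(zero, zero, 0), cons(branch(op(zero, e), branch(branch(cons(e, 0), cons(e, 0), empty), cons(e, 0), empty), branch(cons(e, 0), cons(e, 0), empty)), 0)) = branch(branch(e, empty, zero), branch(zero, zero, 0), cons(S, 0)). Substituting into the earlier binding gives Z := branch(cons(e, 0), cons(e, 0), empty).
Delete trivial equation empty = empty.
Clash: constants zero and empty differ; no unifier exists.

NO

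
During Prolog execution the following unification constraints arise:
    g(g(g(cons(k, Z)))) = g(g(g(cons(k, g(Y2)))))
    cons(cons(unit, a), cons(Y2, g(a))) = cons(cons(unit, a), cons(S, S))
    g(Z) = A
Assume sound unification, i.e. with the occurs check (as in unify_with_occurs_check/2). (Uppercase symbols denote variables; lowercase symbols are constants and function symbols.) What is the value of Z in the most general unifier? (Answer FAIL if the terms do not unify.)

g(g(a))

Decompose g/1: g(g(cons(k, Z))) = g(g(cons(k, g(Y2)))).
Decompose g/1: g(cons(k, Z)) = g(cons(k, g(Y2))).
Decompose g/1: cons(k, Z) = cons(k, g(Y2)).
Decompose cons/2: k = k,  Z = g(Y2).
Delete trivial equation k = k.
Bind Z := g(Y2); substituting into the one remaining equation that mentions Z gives: g(g(Y2)) = A.
Decompose cons/2: cons(unit, a) = cons(unit, a),  cons(Y2, g(a)) = cons(S, S).
Delete trivial equation cons(unit, a) = cons(unit, a).
Decompose cons/2: Y2 = S,  g(a) = S.
Bind Y2 := S; substituting into the one remaining equation that mentions Y2 gives: g(g(S)) = A. Substituting into the earlier binding gives Z := g(S).
Bind S := g(a); substituting into the remaining equation gives: g(g(g(a))) = A. Substituting into the earlier bindings gives Z := g(g(a)), Y2 := g(a).
Bind A := g(g(g(a))).
MGU = { Z -> g(g(a)), Y2 -> g(a), S -> g(a), A -> g(g(g(a))) }, so Z -> g(g(a)).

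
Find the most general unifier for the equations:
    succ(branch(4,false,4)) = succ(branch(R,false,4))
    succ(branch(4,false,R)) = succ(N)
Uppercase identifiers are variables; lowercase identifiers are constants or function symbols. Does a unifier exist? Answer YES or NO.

YES

Decompose succ/1: branch(4,false,4) = branch(R,false,4).
Decompose branch/3: 4 = R,  false = false,  4 = 4.
Bind R := 4; substituting into the one remaining equation that mentions R gives: succ(branch(4,false,4)) = succ(N).
Delete trivial equation false = false.
Delete trivial equation 4 = 4.
Decompose succ/1: branch(4,false,4) = N.
Bind N := branch(4,false,4).
No equations remain and no clash or occurs-check failure arose, so a unifier exists.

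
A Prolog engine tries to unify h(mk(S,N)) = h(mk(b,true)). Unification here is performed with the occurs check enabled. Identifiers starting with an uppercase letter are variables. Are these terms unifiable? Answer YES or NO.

YES

Decompose h/1: mk(S,N) = mk(b,true).
Decompose mk/2: S = b,  N = true.
Bind S := b; no other remaining equation mentions S.
Bind N := true.
No equations remain and no clash or occurs-check failure arose, so a unifier exists.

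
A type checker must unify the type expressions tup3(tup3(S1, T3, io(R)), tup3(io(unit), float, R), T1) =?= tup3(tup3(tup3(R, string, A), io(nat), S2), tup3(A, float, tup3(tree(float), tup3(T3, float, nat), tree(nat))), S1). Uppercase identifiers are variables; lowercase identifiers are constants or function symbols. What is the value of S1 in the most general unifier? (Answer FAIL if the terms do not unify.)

tup3(tup3(tree(float), tup3(io(nat), float, nat), tree(nat)), string, io(unit))

Decompose tup3/3: tup3(S1, T3, io(R)) =?= tup3(tup3(R, string, A), io(nat), S2),  tup3(io(unit), float, R) =?= tup3(A, float, tup3(tree(float), tup3(T3, float, nat), tree(nat))),  T1 =?= S1.
Decompose tup3/3: S1 =?= tup3(R, string, A),  T3 =?= io(nat),  io(R) =?= S2.
Bind S1 := tup3(R, string, A); substituting into the one remaining equation that mentions S1 gives: T1 =?= tup3(R, string, A).
Bind T3 := io(nat); substituting into the one remaining equation that mentions T3 gives: tup3(io(unit), float, R) =?= tup3(A, float, tup3(tree(float), tup3(io(nat), float, nat), tree(nat))).
Bind S2 := io(R); no other remaining equation mentions S2.
Decompose tup3/3: io(unit) =?= A,  float =?= float,  R =?= tup3(tree(float), tup3(io(nat), float, nat), tree(nat)).
Bind A := io(unit); substituting into the one remaining equation that mentions A gives: T1 =?= tup3(R, string, io(unit)). Substituting into the earlier binding gives S1 := tup3(R, string, io(unit)).
Delete trivial equation float =?= float.
Bind R := tup3(tree(float), tup3(io(nat), float, nat), tree(nat)); substituting into the remaining equation gives: T1 =?= tup3(tup3(tree(float), tup3(io(nat), float, nat), tree(nat)), string, io(unit)). Substituting into the earlier bindings gives S1 := tup3(tup3(tree(float), tup3(io(nat), float, nat), tree(nat)), string, io(unit)), S2 := io(tup3(tree(float), tup3(io(nat), float, nat), tree(nat))).
Bind T1 := tup3(tup3(tree(float), tup3(io(nat), float, nat), tree(nat)), string, io(unit)).
MGU = { S1 := tup3(tup3(tree(float), tup3(io(nat), float, nat), tree(nat)), string, io(unit)), T3 := io(nat), S2 := io(tup3(tree(float), tup3(io(nat), float, nat), tree(nat))), A := io(unit), R := tup3(tree(float), tup3(io(nat), float, nat), tree(nat)), T1 := tup3(tup3(tree(float), tup3(io(nat), float, nat), tree(nat)), string, io(unit)) }, so S1 := tup3(tup3(tree(float), tup3(io(nat), float, nat), tree(nat)), string, io(unit)).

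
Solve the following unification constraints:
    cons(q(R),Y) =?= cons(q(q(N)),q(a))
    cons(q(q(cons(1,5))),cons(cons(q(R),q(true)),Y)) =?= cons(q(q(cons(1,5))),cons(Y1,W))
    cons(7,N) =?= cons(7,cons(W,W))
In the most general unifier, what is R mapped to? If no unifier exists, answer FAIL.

q(cons(q(a),q(a)))

Decompose cons/2: q(R) =?= q(q(N)),  Y =?= q(a).
Decompose q/1: R =?= q(N).
Bind R := q(N); substituting into the one remaining equation that mentions R gives: cons(q(q(cons(1,5))),cons(cons(q(q(N)),q(true)),Y)) =?= cons(q(q(cons(1,5))),cons(Y1,W)).
Bind Y := q(a); substituting into the one remaining equation that mentions Y gives: cons(q(q(cons(1,5))),cons(cons(q(q(N)),q(true)),q(a))) =?= cons(q(q(cons(1,5))),cons(Y1,W)).
Decompose cons/2: q(q(cons(1,5))) =?= q(q(cons(1,5))),  cons(cons(q(q(N)),q(true)),q(a)) =?= cons(Y1,W).
Delete trivial equation q(q(cons(1,5))) =?= q(q(cons(1,5))).
Decompose cons/2: cons(q(q(N)),q(true)) =?= Y1,  q(a) =?= W.
Bind Y1 := cons(q(q(N)),q(true)); no other remaining equation mentions Y1.
Bind W := q(a); substituting into the remaining equation gives: cons(7,N) =?= cons(7,cons(q(a),q(a))).
Decompose cons/2: 7 =?= 7,  N =?= cons(q(a),q(a)).
Delete trivial equation 7 =?= 7.
Bind N := cons(q(a),q(a)). Substituting into the earlier bindings gives R := q(cons(q(a),q(a))), Y1 := cons(q(q(cons(q(a),q(a)))),q(true)).
MGU = { R := q(cons(q(a),q(a))), Y := q(a), Y1 := cons(q(q(cons(q(a),q(a)))),q(true)), W := q(a), N := cons(q(a),q(a)) }, so R := q(cons(q(a),q(a))).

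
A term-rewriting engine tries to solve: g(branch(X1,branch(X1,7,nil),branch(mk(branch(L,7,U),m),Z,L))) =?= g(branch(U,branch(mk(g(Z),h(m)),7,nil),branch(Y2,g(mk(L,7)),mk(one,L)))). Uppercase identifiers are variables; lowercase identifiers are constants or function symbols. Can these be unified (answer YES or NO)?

NO

Decompose g/1: branch(X1,branch(X1,7,nil),branch(mk(branch(L,7,U),m),Z,L)) =?= branch(U,branch(mk(g(Z),h(m)),7,nil),branch(Y2,g(mk(L,7)),mk(one,L))).
Decompose branch/3: X1 =?= U,  branch(X1,7,nil) =?= branch(mk(g(Z),h(m)),7,nil),  branch(mk(branch(L,7,U),m),Z,L) =?= branch(Y2,g(mk(L,7)),mk(one,L)).
Bind X1 := U; substituting into the one remaining equation that mentions X1 gives: branch(U,7,nil) =?= branch(mk(g(Z),h(m)),7,nil).
Decompose branch/3: U =?= mk(g(Z),h(m)),  7 =?= 7,  nil =?= nil.
Bind U := mk(g(Z),h(m)); substituting into the one remaining equation that mentions U gives: branch(mk(branch(L,7,mk(g(Z),h(m))),m),Z,L) =?= branch(Y2,g(mk(L,7)),mk(one,L)). Substituting into the earlier binding gives X1 := mk(g(Z),h(m)).
Delete trivial equation 7 =?= 7.
Delete trivial equation nil =?= nil.
Decompose branch/3: mk(branch(L,7,mk(g(Z),h(m))),m) =?= Y2,  Z =?= g(mk(L,7)),  L =?= mk(one,L).
Bind Y2 := mk(branch(L,7,mk(g(Z),h(m))),m); no other remaining equation mentions Y2.
Bind Z := g(mk(L,7)); no other remaining equation mentions Z. Substituting into the earlier bindings gives X1 := mk(g(g(mk(L,7))),h(m)), U := mk(g(g(mk(L,7))),h(m)), Y2 := mk(branch(L,7,mk(g(g(mk(L,7))),h(m))),m).
Occurs check fails: L occurs in mk(one,L); the equation L =?= mk(one,L) has no finite solution.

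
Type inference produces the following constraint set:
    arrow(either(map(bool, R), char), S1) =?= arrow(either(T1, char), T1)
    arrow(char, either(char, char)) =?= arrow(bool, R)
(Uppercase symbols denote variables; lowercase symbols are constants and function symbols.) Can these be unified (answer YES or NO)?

NO

Decompose arrow/2: either(map(bool, R), char) =?= either(T1, char),  S1 =?= T1.
Decompose either/2: map(bool, R) =?= T1,  char =?= char.
Bind T1 := map(bool, R); substituting into the one remaining equation that mentions T1 gives: S1 =?= map(bool, R).
Delete trivial equation char =?= char.
Bind S1 := map(bool, R); no other remaining equation mentions S1.
Decompose arrow/2: char =?= bool,  either(char, char) =?= R.
Clash: constants char and bool differ; no unifier exists.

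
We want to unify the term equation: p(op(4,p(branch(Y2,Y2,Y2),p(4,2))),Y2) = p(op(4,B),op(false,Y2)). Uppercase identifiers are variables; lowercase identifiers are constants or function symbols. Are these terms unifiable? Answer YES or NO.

Decompose p/2: op(4,p(branch(Y2,Y2,Y2),p(4,2))) = op(4,B),  Y2 = op(false,Y2).
Decompose op/2: 4 = 4,  p(branch(Y2,Y2,Y2),p(4,2)) = B.
Delete trivial equation 4 = 4.
Bind B := p(branch(Y2,Y2,Y2),p(4,2)); no other remaining equation mentions B.
Occurs check fails: Y2 occurs in op(false,Y2); the equation Y2 = op(false,Y2) has no finite solution.

NO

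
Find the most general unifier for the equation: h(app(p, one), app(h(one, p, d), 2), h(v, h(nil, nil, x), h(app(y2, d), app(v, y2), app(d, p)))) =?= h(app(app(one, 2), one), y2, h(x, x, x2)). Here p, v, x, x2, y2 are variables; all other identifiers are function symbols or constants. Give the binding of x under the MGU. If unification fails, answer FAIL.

Decompose h/3: app(p, one) =?= app(app(one, 2), one),  app(h(one, p, d), 2) =?= y2,  h(v, h(nil, nil, x), h(app(y2, d), app(v, y2), app(d, p))) =?= h(x, x, x2).
Decompose app/2: p =?= app(one, 2),  one =?= one.
Bind p := app(one, 2); substituting into the 2 remaining equations that mention p gives: app(h(one, app(one, 2), d), 2) =?= y2,  h(v, h(nil, nil, x), h(app(y2, d), app(v, y2), app(d, app(one, 2)))) =?= h(x, x, x2).
Delete trivial equation one =?= one.
Bind y2 := app(h(one, app(one, 2), d), 2); substituting into the remaining equation gives: h(v, h(nil, nil, x), h(app(app(h(one, app(one, 2), d), 2), d), app(v, app(h(one, app(one, 2), d), 2)), app(d, app(one, 2)))) =?= h(x, x, x2).
Decompose h/3: v =?= x,  h(nil, nil, x) =?= x,  h(app(app(h(one, app(one, 2), d), 2), d), app(v, app(h(one, app(one, 2), d), 2)), app(d, app(one, 2))) =?= x2.
Bind v := x; substituting into the one remaining equation that mentions v gives: h(app(app(h(one, app(one, 2), d), 2), d), app(x, app(h(one, app(one, 2), d), 2)), app(d, app(one, 2))) =?= x2.
Occurs check fails: x occurs in h(nil, nil, x); the equation x =?= h(nil, nil, x) has no finite solution.

FAIL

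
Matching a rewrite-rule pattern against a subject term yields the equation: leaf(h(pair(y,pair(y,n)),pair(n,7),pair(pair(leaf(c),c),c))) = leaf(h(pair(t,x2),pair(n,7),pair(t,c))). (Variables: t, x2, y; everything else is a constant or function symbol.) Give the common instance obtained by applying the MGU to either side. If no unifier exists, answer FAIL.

Decompose leaf/1: h(pair(y,pair(y,n)),pair(n,7),pair(pair(leaf(c),c),c)) = h(pair(t,x2),pair(n,7),pair(t,c)).
Decompose h/3: pair(y,pair(y,n)) = pair(t,x2),  pair(n,7) = pair(n,7),  pair(pair(leaf(c),c),c) = pair(t,c).
Decompose pair/2: y = t,  pair(y,n) = x2.
Bind y := t; substituting into the one remaining equation that mentions y gives: pair(t,n) = x2.
Bind x2 := pair(t,n); no other remaining equation mentions x2.
Delete trivial equation pair(n,7) = pair(n,7).
Decompose pair/2: pair(leaf(c),c) = t,  c = c.
Bind t := pair(leaf(c),c); no other remaining equation mentions t. Substituting into the earlier bindings gives y := pair(leaf(c),c), x2 := pair(pair(leaf(c),c),n).
Delete trivial equation c = c.
Applying the MGU to either side gives leaf(h(pair(pair(leaf(c),c),pair(pair(leaf(c),c),n)),pair(n,7),pair(pair(leaf(c),c),c))).

leaf(h(pair(pair(leaf(c),c),pair(pair(leaf(c),c),n)),pair(n,7),pair(pair(leaf(c),c),c)))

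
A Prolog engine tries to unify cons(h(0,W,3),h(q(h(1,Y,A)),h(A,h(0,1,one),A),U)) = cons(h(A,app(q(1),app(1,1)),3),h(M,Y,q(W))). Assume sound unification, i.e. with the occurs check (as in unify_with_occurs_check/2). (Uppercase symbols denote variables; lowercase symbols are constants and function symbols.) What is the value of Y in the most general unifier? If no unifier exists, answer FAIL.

h(0,h(0,1,one),0)

Decompose cons/2: h(0,W,3) = h(A,app(q(1),app(1,1)),3),  h(q(h(1,Y,A)),h(A,h(0,1,one),A),U) = h(M,Y,q(W)).
Decompose h/3: 0 = A,  W = app(q(1),app(1,1)),  3 = 3.
Bind A := 0; substituting into the one remaining equation that mentions A gives: h(q(h(1,Y,0)),h(0,h(0,1,one),0),U) = h(M,Y,q(W)).
Bind W := app(q(1),app(1,1)); substituting into the one remaining equation that mentions W gives: h(q(h(1,Y,0)),h(0,h(0,1,one),0),U) = h(M,Y,q(app(q(1),app(1,1)))).
Delete trivial equation 3 = 3.
Decompose h/3: q(h(1,Y,0)) = M,  h(0,h(0,1,one),0) = Y,  U = q(app(q(1),app(1,1))).
Bind M := q(h(1,Y,0)); no other remaining equation mentions M.
Bind Y := h(0,h(0,1,one),0); no other remaining equation mentions Y. Substituting into the earlier binding gives M := q(h(1,h(0,h(0,1,one),0),0)).
Bind U := q(app(q(1),app(1,1))).
MGU = { A = 0, W = app(q(1),app(1,1)), M = q(h(1,h(0,h(0,1,one),0),0)), Y = h(0,h(0,1,one),0), U = q(app(q(1),app(1,1))) }, so Y = h(0,h(0,1,one),0).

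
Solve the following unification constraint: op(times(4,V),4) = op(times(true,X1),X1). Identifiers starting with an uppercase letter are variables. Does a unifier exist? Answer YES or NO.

NO

Decompose op/2: times(4,V) = times(true,X1),  4 = X1.
Decompose times/2: 4 = true,  V = X1.
Clash: constants 4 and true differ; no unifier exists.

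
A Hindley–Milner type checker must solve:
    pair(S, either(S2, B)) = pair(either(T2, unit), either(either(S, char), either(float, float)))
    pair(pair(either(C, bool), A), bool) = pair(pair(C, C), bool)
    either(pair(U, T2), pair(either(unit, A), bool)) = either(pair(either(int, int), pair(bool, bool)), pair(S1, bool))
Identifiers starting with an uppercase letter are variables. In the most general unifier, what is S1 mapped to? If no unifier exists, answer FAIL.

FAIL

Decompose pair/2: S = either(T2, unit),  either(S2, B) = either(either(S, char), either(float, float)).
Bind S := either(T2, unit); substituting into the one remaining equation that mentions S gives: either(S2, B) = either(either(either(T2, unit), char), either(float, float)).
Decompose either/2: S2 = either(either(T2, unit), char),  B = either(float, float).
Bind S2 := either(either(T2, unit), char); no other remaining equation mentions S2.
Bind B := either(float, float); no other remaining equation mentions B.
Decompose pair/2: pair(either(C, bool), A) = pair(C, C),  bool = bool.
Decompose pair/2: either(C, bool) = C,  A = C.
Occurs check fails: C occurs in either(C, bool); the equation C = either(C, bool) has no finite solution.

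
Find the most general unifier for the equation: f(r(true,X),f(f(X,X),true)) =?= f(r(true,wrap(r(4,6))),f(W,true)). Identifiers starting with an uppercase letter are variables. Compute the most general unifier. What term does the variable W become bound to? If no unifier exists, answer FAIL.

f(wrap(r(4,6)),wrap(r(4,6)))

Decompose f/2: r(true,X) =?= r(true,wrap(r(4,6))),  f(f(X,X),true) =?= f(W,true).
Decompose r/2: true =?= true,  X =?= wrap(r(4,6)).
Delete trivial equation true =?= true.
Bind X := wrap(r(4,6)); substituting into the remaining equation gives: f(f(wrap(r(4,6)),wrap(r(4,6))),true) =?= f(W,true).
Decompose f/2: f(wrap(r(4,6)),wrap(r(4,6))) =?= W,  true =?= true.
Bind W := f(wrap(r(4,6)),wrap(r(4,6))); no other remaining equation mentions W.
Delete trivial equation true =?= true.
MGU = { X -> wrap(r(4,6)), W -> f(wrap(r(4,6)),wrap(r(4,6))) }, so W -> f(wrap(r(4,6)),wrap(r(4,6))).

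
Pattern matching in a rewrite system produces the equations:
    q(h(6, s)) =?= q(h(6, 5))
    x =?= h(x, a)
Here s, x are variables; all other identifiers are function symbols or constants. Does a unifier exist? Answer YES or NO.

NO

Decompose q/1: h(6, s) =?= h(6, 5).
Decompose h/2: 6 =?= 6,  s =?= 5.
Delete trivial equation 6 =?= 6.
Bind s := 5; no other remaining equation mentions s.
Occurs check fails: x occurs in h(x, a); the equation x =?= h(x, a) has no finite solution.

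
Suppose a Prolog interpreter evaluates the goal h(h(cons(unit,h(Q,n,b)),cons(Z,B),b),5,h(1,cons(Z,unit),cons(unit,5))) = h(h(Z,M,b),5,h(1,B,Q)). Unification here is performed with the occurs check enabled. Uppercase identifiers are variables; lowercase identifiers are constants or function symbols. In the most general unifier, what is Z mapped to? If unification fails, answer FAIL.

Decompose h/3: h(cons(unit,h(Q,n,b)),cons(Z,B),b) = h(Z,M,b),  5 = 5,  h(1,cons(Z,unit),cons(unit,5)) = h(1,B,Q).
Decompose h/3: cons(unit,h(Q,n,b)) = Z,  cons(Z,B) = M,  b = b.
Bind Z := cons(unit,h(Q,n,b)); substituting into the 2 remaining equations that mention Z gives: cons(cons(unit,h(Q,n,b)),B) = M,  h(1,cons(cons(unit,h(Q,n,b)),unit),cons(unit,5)) = h(1,B,Q).
Bind M := cons(cons(unit,h(Q,n,b)),B); no other remaining equation mentions M.
Delete trivial equation b = b.
Delete trivial equation 5 = 5.
Decompose h/3: 1 = 1,  cons(cons(unit,h(Q,n,b)),unit) = B,  cons(unit,5) = Q.
Delete trivial equation 1 = 1.
Bind B := cons(cons(unit,h(Q,n,b)),unit); no other remaining equation mentions B. Substituting into the earlier binding gives M := cons(cons(unit,h(Q,n,b)),cons(cons(unit,h(Q,n,b)),unit)).
Bind Q := cons(unit,5). Substituting into the earlier bindings gives Z := cons(unit,h(cons(unit,5),n,b)), M := cons(cons(unit,h(cons(unit,5),n,b)),cons(cons(unit,h(cons(unit,5),n,b)),unit)), B := cons(cons(unit,h(cons(unit,5),n,b)),unit).
MGU = { Z = cons(unit,h(cons(unit,5),n,b)), M = cons(cons(unit,h(cons(unit,5),n,b)),cons(cons(unit,h(cons(unit,5),n,b)),unit)), B = cons(cons(unit,h(cons(unit,5),n,b)),unit), Q = cons(unit,5) }, so Z = cons(unit,h(cons(unit,5),n,b)).

cons(unit,h(cons(unit,5),n,b))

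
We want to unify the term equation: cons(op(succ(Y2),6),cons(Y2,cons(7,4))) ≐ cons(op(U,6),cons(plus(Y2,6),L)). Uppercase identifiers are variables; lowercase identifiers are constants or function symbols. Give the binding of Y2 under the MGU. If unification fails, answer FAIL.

FAIL

Decompose cons/2: op(succ(Y2),6) ≐ op(U,6),  cons(Y2,cons(7,4)) ≐ cons(plus(Y2,6),L).
Decompose op/2: succ(Y2) ≐ U,  6 ≐ 6.
Bind U := succ(Y2); no other remaining equation mentions U.
Delete trivial equation 6 ≐ 6.
Decompose cons/2: Y2 ≐ plus(Y2,6),  cons(7,4) ≐ L.
Occurs check fails: Y2 occurs in plus(Y2,6); the equation Y2 ≐ plus(Y2,6) has no finite solution.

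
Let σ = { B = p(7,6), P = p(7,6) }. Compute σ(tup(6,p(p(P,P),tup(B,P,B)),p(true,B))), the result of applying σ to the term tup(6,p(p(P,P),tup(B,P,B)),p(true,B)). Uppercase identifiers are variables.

Replace each occurrence of B with p(7,6).
Replace each occurrence of P with p(7,6).
Result: tup(6,p(p(p(7,6),p(7,6)),tup(p(7,6),p(7,6),p(7,6))),p(true,p(7,6))).

tup(6,p(p(p(7,6),p(7,6)),tup(p(7,6),p(7,6),p(7,6))),p(true,p(7,6)))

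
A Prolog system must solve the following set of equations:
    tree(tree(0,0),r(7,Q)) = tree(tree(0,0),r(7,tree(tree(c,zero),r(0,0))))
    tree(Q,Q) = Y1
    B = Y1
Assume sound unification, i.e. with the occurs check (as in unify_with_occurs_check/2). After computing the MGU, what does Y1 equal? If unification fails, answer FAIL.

tree(tree(tree(c,zero),r(0,0)),tree(tree(c,zero),r(0,0)))

Decompose tree/2: tree(0,0) = tree(0,0),  r(7,Q) = r(7,tree(tree(c,zero),r(0,0))).
Delete trivial equation tree(0,0) = tree(0,0).
Decompose r/2: 7 = 7,  Q = tree(tree(c,zero),r(0,0)).
Delete trivial equation 7 = 7.
Bind Q := tree(tree(c,zero),r(0,0)); substituting into the one remaining equation that mentions Q gives: tree(tree(tree(c,zero),r(0,0)),tree(tree(c,zero),r(0,0))) = Y1.
Bind Y1 := tree(tree(tree(c,zero),r(0,0)),tree(tree(c,zero),r(0,0))); substituting into the remaining equation gives: B = tree(tree(tree(c,zero),r(0,0)),tree(tree(c,zero),r(0,0))).
Bind B := tree(tree(tree(c,zero),r(0,0)),tree(tree(c,zero),r(0,0))).
MGU = { Q ↦ tree(tree(c,zero),r(0,0)), Y1 ↦ tree(tree(tree(c,zero),r(0,0)),tree(tree(c,zero),r(0,0))), B ↦ tree(tree(tree(c,zero),r(0,0)),tree(tree(c,zero),r(0,0))) }, so Y1 ↦ tree(tree(tree(c,zero),r(0,0)),tree(tree(c,zero),r(0,0))).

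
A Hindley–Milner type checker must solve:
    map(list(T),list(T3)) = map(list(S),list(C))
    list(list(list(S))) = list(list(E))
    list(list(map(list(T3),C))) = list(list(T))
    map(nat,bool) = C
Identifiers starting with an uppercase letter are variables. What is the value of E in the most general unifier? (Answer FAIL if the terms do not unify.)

Decompose map/2: list(T) = list(S),  list(T3) = list(C).
Decompose list/1: T = S.
Bind T := S; substituting into the one remaining equation that mentions T gives: list(list(map(list(T3),C))) = list(list(S)).
Decompose list/1: T3 = C.
Bind T3 := C; substituting into the one remaining equation that mentions T3 gives: list(list(map(list(C),C))) = list(list(S)).
Decompose list/1: list(list(S)) = list(E).
Decompose list/1: list(S) = E.
Bind E := list(S); no other remaining equation mentions E.
Decompose list/1: list(map(list(C),C)) = list(S).
Decompose list/1: map(list(C),C) = S.
Bind S := map(list(C),C); no other remaining equation mentions S. Substituting into the earlier bindings gives T := map(list(C),C), E := list(map(list(C),C)).
Bind C := map(nat,bool). Substituting into the earlier bindings gives T := map(list(map(nat,bool)),map(nat,bool)), T3 := map(nat,bool), E := list(map(list(map(nat,bool)),map(nat,bool))), S := map(list(map(nat,bool)),map(nat,bool)).
MGU = { T := map(list(map(nat,bool)),map(nat,bool)), T3 := map(nat,bool), E := list(map(list(map(nat,bool)),map(nat,bool))), S := map(list(map(nat,bool)),map(nat,bool)), C := map(nat,bool) }, so E := list(map(list(map(nat,bool)),map(nat,bool))).

list(map(list(map(nat,bool)),map(nat,bool)))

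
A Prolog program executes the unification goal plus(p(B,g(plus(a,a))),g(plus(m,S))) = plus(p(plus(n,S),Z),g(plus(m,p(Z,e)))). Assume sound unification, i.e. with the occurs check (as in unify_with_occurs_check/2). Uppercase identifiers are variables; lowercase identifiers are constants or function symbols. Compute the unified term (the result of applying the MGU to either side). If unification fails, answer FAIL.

Decompose plus/2: p(B,g(plus(a,a))) = p(plus(n,S),Z),  g(plus(m,S)) = g(plus(m,p(Z,e))).
Decompose p/2: B = plus(n,S),  g(plus(a,a)) = Z.
Bind B := plus(n,S); no other remaining equation mentions B.
Bind Z := g(plus(a,a)); substituting into the remaining equation gives: g(plus(m,S)) = g(plus(m,p(g(plus(a,a)),e))).
Decompose g/1: plus(m,S) = plus(m,p(g(plus(a,a)),e)).
Decompose plus/2: m = m,  S = p(g(plus(a,a)),e).
Delete trivial equation m = m.
Bind S := p(g(plus(a,a)),e). Substituting into the earlier binding gives B := plus(n,p(g(plus(a,a)),e)).
Applying the MGU to either side gives plus(p(plus(n,p(g(plus(a,a)),e)),g(plus(a,a))),g(plus(m,p(g(plus(a,a)),e)))).

plus(p(plus(n,p(g(plus(a,a)),e)),g(plus(a,a))),g(plus(m,p(g(plus(a,a)),e))))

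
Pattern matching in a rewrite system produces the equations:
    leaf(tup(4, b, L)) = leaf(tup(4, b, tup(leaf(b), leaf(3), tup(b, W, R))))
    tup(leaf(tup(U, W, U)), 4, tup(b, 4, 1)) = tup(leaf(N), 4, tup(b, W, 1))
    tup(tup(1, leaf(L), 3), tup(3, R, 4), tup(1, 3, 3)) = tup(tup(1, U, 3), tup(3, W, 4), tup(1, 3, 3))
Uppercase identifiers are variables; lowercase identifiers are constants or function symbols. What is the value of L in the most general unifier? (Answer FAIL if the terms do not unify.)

Decompose leaf/1: tup(4, b, L) = tup(4, b, tup(leaf(b), leaf(3), tup(b, W, R))).
Decompose tup/3: 4 = 4,  b = b,  L = tup(leaf(b), leaf(3), tup(b, W, R)).
Delete trivial equation 4 = 4.
Delete trivial equation b = b.
Bind L := tup(leaf(b), leaf(3), tup(b, W, R)); substituting into the one remaining equation that mentions L gives: tup(tup(1, leaf(tup(leaf(b), leaf(3), tup(b, W, R))), 3), tup(3, R, 4), tup(1, 3, 3)) = tup(tup(1, U, 3), tup(3, W, 4), tup(1, 3, 3)).
Decompose tup/3: leaf(tup(U, W, U)) = leaf(N),  4 = 4,  tup(b, 4, 1) = tup(b, W, 1).
Decompose leaf/1: tup(U, W, U) = N.
Bind N := tup(U, W, U); no other remaining equation mentions N.
Delete trivial equation 4 = 4.
Decompose tup/3: b = b,  4 = W,  1 = 1.
Delete trivial equation b = b.
Bind W := 4; substituting into the one remaining equation that mentions W gives: tup(tup(1, leaf(tup(leaf(b), leaf(3), tup(b, 4, R))), 3), tup(3, R, 4), tup(1, 3, 3)) = tup(tup(1, U, 3), tup(3, 4, 4), tup(1, 3, 3)). Substituting into the earlier bindings gives L := tup(leaf(b), leaf(3), tup(b, 4, R)), N := tup(U, 4, U).
Delete trivial equation 1 = 1.
Decompose tup/3: tup(1, leaf(tup(leaf(b), leaf(3), tup(b, 4, R))), 3) = tup(1, U, 3),  tup(3, R, 4) = tup(3, 4, 4),  tup(1, 3, 3) = tup(1, 3, 3).
Decompose tup/3: 1 = 1,  leaf(tup(leaf(b), leaf(3), tup(b, 4, R))) = U,  3 = 3.
Delete trivial equation 1 = 1.
Bind U := leaf(tup(leaf(b), leaf(3), tup(b, 4, R))); no other remaining equation mentions U. Substituting into the earlier binding gives N := tup(leaf(tup(leaf(b), leaf(3), tup(b, 4, R))), 4, leaf(tup(leaf(b), leaf(3), tup(b, 4, R)))).
Delete trivial equation 3 = 3.
Decompose tup/3: 3 = 3,  R = 4,  4 = 4.
Delete trivial equation 3 = 3.
Bind R := 4; no other remaining equation mentions R. Substituting into the earlier bindings gives L := tup(leaf(b), leaf(3), tup(b, 4, 4)), N := tup(leaf(tup(leaf(b), leaf(3), tup(b, 4, 4))), 4, leaf(tup(leaf(b), leaf(3), tup(b, 4, 4)))), U := leaf(tup(leaf(b), leaf(3), tup(b, 4, 4))).
Delete trivial equation 4 = 4.
Delete trivial equation tup(1, 3, 3) = tup(1, 3, 3).
MGU = { L := tup(leaf(b), leaf(3), tup(b, 4, 4)), N := tup(leaf(tup(leaf(b), leaf(3), tup(b, 4, 4))), 4, leaf(tup(leaf(b), leaf(3), tup(b, 4, 4)))), W := 4, U := leaf(tup(leaf(b), leaf(3), tup(b, 4, 4))), R := 4 }, so L := tup(leaf(b), leaf(3), tup(b, 4, 4)).

tup(leaf(b), leaf(3), tup(b, 4, 4))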